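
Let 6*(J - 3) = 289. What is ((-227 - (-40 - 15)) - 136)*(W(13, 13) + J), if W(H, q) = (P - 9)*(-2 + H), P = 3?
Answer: 13706/3 ≈ 4568.7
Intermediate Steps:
W(H, q) = 12 - 6*H (W(H, q) = (3 - 9)*(-2 + H) = -6*(-2 + H) = 12 - 6*H)
J = 307/6 (J = 3 + (1/6)*289 = 3 + 289/6 = 307/6 ≈ 51.167)
((-227 - (-40 - 15)) - 136)*(W(13, 13) + J) = ((-227 - (-40 - 15)) - 136)*((12 - 6*13) + 307/6) = ((-227 - 1*(-55)) - 136)*((12 - 78) + 307/6) = ((-227 + 55) - 136)*(-66 + 307/6) = (-172 - 136)*(-89/6) = -308*(-89/6) = 13706/3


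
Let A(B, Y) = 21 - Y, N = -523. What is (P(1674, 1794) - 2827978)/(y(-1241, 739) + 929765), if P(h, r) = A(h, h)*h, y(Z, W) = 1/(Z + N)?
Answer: -9869756400/1640105459 ≈ -6.0178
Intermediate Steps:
y(Z, W) = 1/(-523 + Z) (y(Z, W) = 1/(Z - 523) = 1/(-523 + Z))
P(h, r) = h*(21 - h) (P(h, r) = (21 - h)*h = h*(21 - h))
(P(1674, 1794) - 2827978)/(y(-1241, 739) + 929765) = (1674*(21 - 1*1674) - 2827978)/(1/(-523 - 1241) + 929765) = (1674*(21 - 1674) - 2827978)/(1/(-1764) + 929765) = (1674*(-1653) - 2827978)/(-1/1764 + 929765) = (-2767122 - 2827978)/(1640105459/1764) = -5595100*1764/1640105459 = -9869756400/1640105459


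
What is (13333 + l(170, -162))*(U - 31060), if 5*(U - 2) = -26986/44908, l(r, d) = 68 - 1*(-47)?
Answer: -227629932124/545 ≈ -4.1767e+8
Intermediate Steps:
l(r, d) = 115 (l(r, d) = 68 + 47 = 115)
U = 2049/1090 (U = 2 + (-26986/44908)/5 = 2 + (-26986*1/44908)/5 = 2 + (⅕)*(-131/218) = 2 - 131/1090 = 2049/1090 ≈ 1.8798)
(13333 + l(170, -162))*(U - 31060) = (13333 + 115)*(2049/1090 - 31060) = 13448*(-33853351/1090) = -227629932124/545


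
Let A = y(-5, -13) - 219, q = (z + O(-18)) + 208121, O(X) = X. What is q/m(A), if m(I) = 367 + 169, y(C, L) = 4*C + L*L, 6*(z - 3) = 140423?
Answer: 1389059/3216 ≈ 431.92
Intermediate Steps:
z = 140441/6 (z = 3 + (⅙)*140423 = 3 + 140423/6 = 140441/6 ≈ 23407.)
y(C, L) = L² + 4*C (y(C, L) = 4*C + L² = L² + 4*C)
q = 1389059/6 (q = (140441/6 - 18) + 208121 = 140333/6 + 208121 = 1389059/6 ≈ 2.3151e+5)
A = -70 (A = ((-13)² + 4*(-5)) - 219 = (169 - 20) - 219 = 149 - 219 = -70)
m(I) = 536
q/m(A) = (1389059/6)/536 = (1389059/6)*(1/536) = 1389059/3216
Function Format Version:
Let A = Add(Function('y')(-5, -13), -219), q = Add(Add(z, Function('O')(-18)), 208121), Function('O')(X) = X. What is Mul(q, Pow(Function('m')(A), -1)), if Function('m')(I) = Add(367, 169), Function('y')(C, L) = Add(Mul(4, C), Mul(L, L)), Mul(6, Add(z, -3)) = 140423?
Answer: Rational(1389059, 3216) ≈ 431.92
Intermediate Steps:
z = Rational(140441, 6) (z = Add(3, Mul(Rational(1, 6), 140423)) = Add(3, Rational(140423, 6)) = Rational(140441, 6) ≈ 23407.)
Function('y')(C, L) = Add(Pow(L, 2), Mul(4, C)) (Function('y')(C, L) = Add(Mul(4, C), Pow(L, 2)) = Add(Pow(L, 2), Mul(4, C)))
q = Rational(1389059, 6) (q = Add(Add(Rational(140441, 6), -18), 208121) = Add(Rational(140333, 6), 208121) = Rational(1389059, 6) ≈ 2.3151e+5)
A = -70 (A = Add(Add(Pow(-13, 2), Mul(4, -5)), -219) = Add(Add(169, -20), -219) = Add(149, -219) = -70)
Function('m')(I) = 536
Mul(q, Pow(Function('m')(A), -1)) = Mul(Rational(1389059, 6), Pow(536, -1)) = Mul(Rational(1389059, 6), Rational(1, 536)) = Rational(1389059, 3216)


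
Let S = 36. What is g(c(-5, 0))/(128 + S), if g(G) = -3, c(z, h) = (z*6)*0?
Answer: -3/164 ≈ -0.018293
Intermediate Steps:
c(z, h) = 0 (c(z, h) = (6*z)*0 = 0)
g(c(-5, 0))/(128 + S) = -3/(128 + 36) = -3/164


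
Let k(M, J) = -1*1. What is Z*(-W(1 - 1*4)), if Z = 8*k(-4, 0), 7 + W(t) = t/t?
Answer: -48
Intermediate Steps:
W(t) = -6 (W(t) = -7 + t/t = -7 + 1 = -6)
k(M, J) = -1
Z = -8 (Z = 8*(-1) = -8)
Z*(-W(1 - 1*4)) = -(-8)*(-6) = -8*6 = -48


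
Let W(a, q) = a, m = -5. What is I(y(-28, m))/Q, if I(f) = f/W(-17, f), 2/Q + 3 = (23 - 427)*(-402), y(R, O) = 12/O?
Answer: 194886/17 ≈ 11464.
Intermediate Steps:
Q = 2/162405 (Q = 2/(-3 + (23 - 427)*(-402)) = 2/(-3 - 404*(-402)) = 2/(-3 + 162408) = 2/162405 ≈ 1.2315e-5)
I(f) = -f/17 (I(f) = f/(-17) = f*(-1/17) = -f/17)
I(y(-28, m))/Q = (-12/(17*(-5)))/(2/162405) = -12*(-1)/(17*5)*(162405/2) = -1/17*(-12/5)*(162405/2) = (12/85)*(162405/2) = 194886/17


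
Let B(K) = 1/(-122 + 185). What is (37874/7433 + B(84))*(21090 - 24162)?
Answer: -2450938880/156093 ≈ -15702.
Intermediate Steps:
B(K) = 1/63
(37874/7433 + B(84))*(21090 - 24162) = (37874/7433 + 1/63)*(21090 - 24162) = (37874*(1/7433) + 1/63)*(-3072) = (37874/7433 + 1/63)*(-3072) = (2393495/468279)*(-3072) = -2450938880/156093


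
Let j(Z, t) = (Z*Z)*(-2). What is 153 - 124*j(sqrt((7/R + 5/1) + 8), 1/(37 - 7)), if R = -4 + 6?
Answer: 4245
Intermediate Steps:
R = 2
j(Z, t) = -2*Z**2 (j(Z, t) = Z**2*(-2) = -2*Z**2)
153 - 124*j(sqrt((7/R + 5/1) + 8), 1/(37 - 7)) = 153 - (-248)*(sqrt((7/2 + 5/1) + 8))**2 = 153 - (-248)*(sqrt((7*(1/2) + 5*1) + 8))**2 = 153 - (-248)*(sqrt((7/2 + 5) + 8))**2 = 153 - (-248)*(sqrt(17/2 + 8))**2 = 153 - (-248)*(sqrt(33/2))**2 = 153 - (-248)*(sqrt(66)/2)**2 = 153 - (-248)*33/2 = 153 - 124*(-33) = 153 + 4092 = 4245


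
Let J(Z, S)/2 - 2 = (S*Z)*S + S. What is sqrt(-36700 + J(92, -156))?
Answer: 12*sqrt(30839) ≈ 2107.3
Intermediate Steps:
J(Z, S) = 4 + 2*S + 2*Z*S**2 (J(Z, S) = 4 + 2*((S*Z)*S + S) = 4 + 2*(Z*S**2 + S) = 4 + 2*(S + Z*S**2) = 4 + (2*S + 2*Z*S**2) = 4 + 2*S + 2*Z*S**2)
sqrt(-36700 + J(92, -156)) = sqrt(-36700 + (4 + 2*(-156) + 2*92*(-156)**2)) = sqrt(-36700 + (4 - 312 + 2*92*24336)) = sqrt(-36700 + (4 - 312 + 4477824)) = sqrt(-36700 + 4477516) = sqrt(4440816) = 12*sqrt(30839)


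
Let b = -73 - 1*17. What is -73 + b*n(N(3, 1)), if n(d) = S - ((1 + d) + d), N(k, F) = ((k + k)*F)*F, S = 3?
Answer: 827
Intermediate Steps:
N(k, F) = 2*k*F² (N(k, F) = ((2*k)*F)*F = (2*F*k)*F = 2*k*F²)
n(d) = 2 - 2*d (n(d) = 3 - ((1 + d) + d) = 3 - (1 + 2*d) = 3 + (-1 - 2*d) = 2 - 2*d)
b = -90 (b = -73 - 17 = -90)
-73 + b*n(N(3, 1)) = -73 - 90*(2 - 4*3*1²) = -73 - 90*(2 - 4*3) = -73 - 90*(2 - 2*6) = -73 - 90*(2 - 12) = -73 - 90*(-10) = -73 + 900 = 827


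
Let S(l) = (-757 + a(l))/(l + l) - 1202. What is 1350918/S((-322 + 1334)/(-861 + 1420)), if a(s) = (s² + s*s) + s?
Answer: -1528450239888/1593896153 ≈ -958.94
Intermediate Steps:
a(s) = s + 2*s² (a(s) = (s² + s²) + s = 2*s² + s = s + 2*s²)
S(l) = -1202 + (-757 + l*(1 + 2*l))/(2*l) (S(l) = (-757 + l*(1 + 2*l))/(l + l) - 1202 = (-757 + l*(1 + 2*l))/((2*l)) - 1202 = (-757 + l*(1 + 2*l))*(1/(2*l)) - 1202 = (-757 + l*(1 + 2*l))/(2*l) - 1202 = -1202 + (-757 + l*(1 + 2*l))/(2*l))
1350918/S((-322 + 1334)/(-861 + 1420)) = 1350918/(-2403/2 + (-322 + 1334)/(-861 + 1420) - 757*(-861 + 1420)/(-322 + 1334)/2) = 1350918/(-2403/2 + 1012/559 - 757/(2*(1012/559))) = 1350918/(-2403/2 + 1012*(1/559) - 757/(2*(1012*(1/559)))) = 1350918/(-2403/2 + 1012/559 - 757/(2*1012/559)) = 1350918/(-2403/2 + 1012/559 - 757/2*559/1012) = 1350918/(-2403/2 + 1012/559 - 423163/2024) = 1350918/(-1593896153/1131416) = 1350918*(-1131416/1593896153) = -1528450239888/1593896153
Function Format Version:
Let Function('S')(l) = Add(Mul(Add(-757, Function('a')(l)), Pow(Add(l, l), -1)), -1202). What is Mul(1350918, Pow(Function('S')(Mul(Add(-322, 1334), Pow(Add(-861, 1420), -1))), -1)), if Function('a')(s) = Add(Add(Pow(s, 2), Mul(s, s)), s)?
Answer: Rational(-1528450239888, 1593896153) ≈ -958.94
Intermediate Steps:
Function('a')(s) = Add(s, Mul(2, Pow(s, 2))) (Function('a')(s) = Add(Add(Pow(s, 2), Pow(s, 2)), s) = Add(Mul(2, Pow(s, 2)), s) = Add(s, Mul(2, Pow(s, 2))))
Function('S')(l) = Add(-1202, Mul(Rational(1, 2), Pow(l, -1), Add(-757, Mul(l, Add(1, Mul(2, l)))))) (Function('S')(l) = Add(Mul(Add(-757, Mul(l, Add(1, Mul(2, l)))), Pow(Add(l, l), -1)), -1202) = Add(Mul(Add(-757, Mul(l, Add(1, Mul(2, l)))), Pow(Mul(2, l), -1)), -1202) = Add(Mul(Add(-757, Mul(l, Add(1, Mul(2, l)))), Mul(Rational(1, 2), Pow(l, -1))), -1202) = Add(Mul(Rational(1, 2), Pow(l, -1), Add(-757, Mul(l, Add(1, Mul(2, l))))), -1202) = Add(-1202, Mul(Rational(1, 2), Pow(l, -1), Add(-757, Mul(l, Add(1, Mul(2, l)))))))
Mul(1350918, Pow(Function('S')(Mul(Add(-322, 1334), Pow(Add(-861, 1420), -1))), -1)) = Mul(1350918, Pow(Add(Rational(-2403, 2), Mul(Add(-322, 1334), Pow(Add(-861, 1420), -1)), Mul(Rational(-757, 2), Pow(Mul(Add(-322, 1334), Pow(Add(-861, 1420), -1)), -1))), -1)) = Mul(1350918, Pow(Add(Rational(-2403, 2), Mul(1012, Pow(559, -1)), Mul(Rational(-757, 2), Pow(Mul(1012, Pow(559, -1)), -1))), -1)) = Mul(1350918, Pow(Add(Rational(-2403, 2), Mul(1012, Rational(1, 559)), Mul(Rational(-757, 2), Pow(Mul(1012, Rational(1, 559)), -1))), -1)) = Mul(1350918, Pow(Add(Rational(-2403, 2), Rational(1012, 559), Mul(Rational(-757, 2), Pow(Rational(1012, 559), -1))), -1)) = Mul(1350918, Pow(Add(Rational(-2403, 2), Rational(1012, 559), Mul(Rational(-757, 2), Rational(559, 1012))), -1)) = Mul(1350918, Pow(Add(Rational(-2403, 2), Rational(1012, 559), Rational(-423163, 2024)), -1)) = Mul(1350918, Pow(Rational(-1593896153, 1131416), -1)) = Mul(1350918, Rational(-1131416, 1593896153)) = Rational(-1528450239888, 1593896153)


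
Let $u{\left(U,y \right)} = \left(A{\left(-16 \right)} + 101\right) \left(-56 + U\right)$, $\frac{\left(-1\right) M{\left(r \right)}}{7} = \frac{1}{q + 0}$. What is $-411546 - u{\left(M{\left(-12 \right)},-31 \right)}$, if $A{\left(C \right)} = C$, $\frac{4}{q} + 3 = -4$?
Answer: $- \frac{1631309}{4} \approx -4.0783 \cdot 10^{5}$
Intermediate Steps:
$q = - \frac{4}{7}$ ($q = \frac{4}{-3 - 4} = \frac{4}{-7} = 4 \left(- \frac{1}{7}\right) = - \frac{4}{7} \approx -0.57143$)
$M{\left(r \right)} = \frac{49}{4}$ ($M{\left(r \right)} = - \frac{7}{- \frac{4}{7} + 0} = - \frac{7}{- \frac{4}{7}} = \left(-7\right) \left(- \frac{7}{4}\right) = \frac{49}{4}$)
$u{\left(U,y \right)} = -4760 + 85 U$ ($u{\left(U,y \right)} = \left(-16 + 101\right) \left(-56 + U\right) = 85 \left(-56 + U\right) = -4760 + 85 U$)
$-411546 - u{\left(M{\left(-12 \right)},-31 \right)} = -411546 - \left(-4760 + 85 \cdot \frac{49}{4}\right) = -411546 - \left(-4760 + \frac{4165}{4}\right) = -411546 - - \frac{14875}{4} = -411546 + \frac{14875}{4} = - \frac{1631309}{4}$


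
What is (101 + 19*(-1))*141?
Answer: 11562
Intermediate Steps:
(101 + 19*(-1))*141 = (101 - 19)*141 = 82*141 = 11562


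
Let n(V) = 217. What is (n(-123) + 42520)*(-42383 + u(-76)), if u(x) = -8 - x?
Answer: -1808416155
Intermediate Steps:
(n(-123) + 42520)*(-42383 + u(-76)) = (217 + 42520)*(-42383 + (-8 - 1*(-76))) = 42737*(-42383 + (-8 + 76)) = 42737*(-42383 + 68) = 42737*(-42315) = -1808416155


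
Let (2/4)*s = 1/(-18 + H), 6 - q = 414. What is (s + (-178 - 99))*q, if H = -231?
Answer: 9380600/83 ≈ 1.1302e+5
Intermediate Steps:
q = -408 (q = 6 - 1*414 = 6 - 414 = -408)
s = -2/249 (s = 2/(-18 - 231) = 2/(-249) = 2*(-1/249) = -2/249 ≈ -0.0080321)
(s + (-178 - 99))*q = (-2/249 + (-178 - 99))*(-408) = (-2/249 - 277)*(-408) = -68975/249*(-408) = 9380600/83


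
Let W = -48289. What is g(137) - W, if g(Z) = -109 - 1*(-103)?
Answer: 48283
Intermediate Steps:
g(Z) = -6 (g(Z) = -109 + 103 = -6)
g(137) - W = -6 - 1*(-48289) = -6 + 48289 = 48283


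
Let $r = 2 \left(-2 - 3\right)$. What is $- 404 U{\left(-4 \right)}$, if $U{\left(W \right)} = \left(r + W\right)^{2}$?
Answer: $-79184$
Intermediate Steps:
$r = -10$ ($r = 2 \left(-5\right) = -10$)
$U{\left(W \right)} = \left(-10 + W\right)^{2}$
$- 404 U{\left(-4 \right)} = - 404 \left(-10 - 4\right)^{2} = - 404 \left(-14\right)^{2} = \left(-404\right) 196 = -79184$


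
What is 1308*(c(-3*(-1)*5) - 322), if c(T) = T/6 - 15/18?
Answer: -418996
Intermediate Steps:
c(T) = -⅚ + T/6 (c(T) = T*(⅙) - 15*1/18 = T/6 - ⅚ = -⅚ + T/6)
1308*(c(-3*(-1)*5) - 322) = 1308*((-⅚ + (-3*(-1)*5)/6) - 322) = 1308*((-⅚ + (3*5)/6) - 322) = 1308*((-⅚ + (⅙)*15) - 322) = 1308*((-⅚ + 5/2) - 322) = 1308*(5/3 - 322) = 1308*(-961/3) = -418996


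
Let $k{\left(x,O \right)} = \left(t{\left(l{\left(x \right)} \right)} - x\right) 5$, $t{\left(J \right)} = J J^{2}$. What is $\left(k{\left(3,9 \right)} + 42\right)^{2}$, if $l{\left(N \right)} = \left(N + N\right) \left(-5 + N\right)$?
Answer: $74183769$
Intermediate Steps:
$l{\left(N \right)} = 2 N \left(-5 + N\right)$
$t{\left(J \right)} = J^{3}$
$k{\left(x,O \right)} = - 5 x + 40 x^{3} \left(-5 + x\right)^{3}$ ($k{\left(x,O \right)} = \left(\left(2 x \left(-5 + x\right)\right)^{3} - x\right) 5 = \left(8 x^{3} \left(-5 + x\right)^{3} - x\right) 5 = \left(- x + 8 x^{3} \left(-5 + x\right)^{3}\right) 5 = - 5 x + 40 x^{3} \left(-5 + x\right)^{3}$)
$\left(k{\left(3,9 \right)} + 42\right)^{2} = \left(\left(\left(-5\right) 3 + 40 \cdot 3^{3} \left(-5 + 3\right)^{3}\right) + 42\right)^{2} = \left(\left(-15 + 40 \cdot 27 \left(-2\right)^{3}\right) + 42\right)^{2} = \left(\left(-15 + 40 \cdot 27 \left(-8\right)\right) + 42\right)^{2} = \left(\left(-15 - 8640\right) + 42\right)^{2} = \left(-8655 + 42\right)^{2} = \left(-8613\right)^{2} = 74183769$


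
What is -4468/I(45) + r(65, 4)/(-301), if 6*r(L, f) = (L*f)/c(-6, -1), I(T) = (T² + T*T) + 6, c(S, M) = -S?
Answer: -1030621/915642 ≈ -1.1256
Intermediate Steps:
I(T) = 6 + 2*T² (I(T) = (T² + T²) + 6 = 2*T² + 6 = 6 + 2*T²)
r(L, f) = L*f/36 (r(L, f) = ((L*f)/((-1*(-6))))/6 = ((L*f)/6)/6 = ((L*f)*(⅙))/6 = (L*f/6)/6 = L*f/36)
-4468/I(45) + r(65, 4)/(-301) = -4468/(6 + 2*45²) + ((1/36)*65*4)/(-301) = -4468/(6 + 2*2025) + (65/9)*(-1/301) = -4468/(6 + 4050) - 65/2709 = -4468/4056 - 65/2709 = -4468*1/4056 - 65/2709 = -1117/1014 - 65/2709 = -1030621/915642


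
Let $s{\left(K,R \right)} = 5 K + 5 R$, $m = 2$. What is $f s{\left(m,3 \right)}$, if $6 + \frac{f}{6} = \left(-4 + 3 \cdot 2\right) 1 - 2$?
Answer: $-900$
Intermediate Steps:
$f = -36$ ($f = -36 + 6 \left(\left(-4 + 3 \cdot 2\right) 1 - 2\right) = -36 + 6 \left(\left(-4 + 6\right) 1 - 2\right) = -36 + 6 \left(2 \cdot 1 - 2\right) = -36 + 6 \left(2 - 2\right) = -36 + 6 \cdot 0 = -36 + 0 = -36$)
$f s{\left(m,3 \right)} = - 36 \left(5 \cdot 2 + 5 \cdot 3\right) = - 36 \left(10 + 15\right) = \left(-36\right) 25 = -900$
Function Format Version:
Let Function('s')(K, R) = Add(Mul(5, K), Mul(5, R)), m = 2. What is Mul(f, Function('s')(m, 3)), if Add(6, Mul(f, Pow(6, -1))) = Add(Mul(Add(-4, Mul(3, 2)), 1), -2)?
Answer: -900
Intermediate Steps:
f = -36 (f = Add(-36, Mul(6, Add(Mul(Add(-4, Mul(3, 2)), 1), -2))) = Add(-36, Mul(6, Add(Mul(Add(-4, 6), 1), -2))) = Add(-36, Mul(6, Add(Mul(2, 1), -2))) = Add(-36, Mul(6, Add(2, -2))) = Add(-36, Mul(6, 0)) = Add(-36, 0) = -36)
Mul(f, Function('s')(m, 3)) = Mul(-36, Add(Mul(5, 2), Mul(5, 3))) = Mul(-36, Add(10, 15)) = Mul(-36, 25) = -900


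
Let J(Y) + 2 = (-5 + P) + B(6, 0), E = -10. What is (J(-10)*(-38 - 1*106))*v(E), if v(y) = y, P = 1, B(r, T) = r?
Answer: 0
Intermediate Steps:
J(Y) = 0 (J(Y) = -2 + ((-5 + 1) + 6) = -2 + (-4 + 6) = -2 + 2 = 0)
(J(-10)*(-38 - 1*106))*v(E) = (0*(-38 - 1*106))*(-10) = (0*(-38 - 106))*(-10) = (0*(-144))*(-10) = 0*(-10) = 0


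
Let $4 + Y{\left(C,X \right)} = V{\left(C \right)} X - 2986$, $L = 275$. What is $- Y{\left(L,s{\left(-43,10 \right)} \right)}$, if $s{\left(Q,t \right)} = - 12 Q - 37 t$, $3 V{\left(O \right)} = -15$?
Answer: $3720$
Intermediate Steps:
$V{\left(O \right)} = -5$ ($V{\left(O \right)} = \frac{1}{3} \left(-15\right) = -5$)
$s{\left(Q,t \right)} = - 37 t - 12 Q$
$Y{\left(C,X \right)} = -2990 - 5 X$ ($Y{\left(C,X \right)} = -4 - \left(2986 + 5 X\right) = -2990 - 5 X$)
$- Y{\left(L,s{\left(-43,10 \right)} \right)} = - (-2990 - 5 \left(\left(-37\right) 10 - -516\right)) = - (-2990 - 5 \left(-370 + 516\right)) = - (-2990 - 730) = \left(-1\right) \left(-3720\right) = 3720$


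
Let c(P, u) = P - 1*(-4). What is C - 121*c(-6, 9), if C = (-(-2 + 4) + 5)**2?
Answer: 251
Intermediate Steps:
C = 9 (C = (-1*2 + 5)**2 = (-2 + 5)**2 = 3**2 = 9)
c(P, u) = 4 + P (c(P, u) = P + 4 = 4 + P)
C - 121*c(-6, 9) = 9 - 121*(4 - 6) = 9 - 121*(-2) = 9 + 242 = 251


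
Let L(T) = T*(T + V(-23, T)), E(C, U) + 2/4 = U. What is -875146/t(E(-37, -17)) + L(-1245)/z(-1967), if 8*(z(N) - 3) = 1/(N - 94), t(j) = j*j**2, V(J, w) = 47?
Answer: 1054729022502784/2120726125 ≈ 4.9734e+5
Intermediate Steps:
E(C, U) = -1/2 + U
t(j) = j**3
z(N) = 3 + 1/(8*(-94 + N)) (z(N) = 3 + 1/(8*(N - 94)) = 3 + 1/(8*(-94 + N)))
L(T) = T*(47 + T) (L(T) = T*(T + 47) = T*(47 + T))
-875146/t(E(-37, -17)) + L(-1245)/z(-1967) = -875146/(-1/2 - 17)**3 + (-1245*(47 - 1245))/(((-2255 + 24*(-1967))/(8*(-94 - 1967)))) = -875146/((-35/2)**3) + (-1245*(-1198))/(((1/8)*(-2255 - 47208)/(-2061))) = -875146/(-42875/8) + 1491510/(((1/8)*(-1/2061)*(-49463))) = -875146*(-8/42875) + 1491510/(49463/16488) = 7001168/42875 + 1491510*(16488/49463) = 7001168/42875 + 24592016880/49463 = 1054729022502784/2120726125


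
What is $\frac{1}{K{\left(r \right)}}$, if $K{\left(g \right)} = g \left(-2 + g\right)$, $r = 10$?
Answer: $\frac{1}{80} \approx 0.0125$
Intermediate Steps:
$\frac{1}{K{\left(r \right)}} = \frac{1}{10 \left(-2 + 10\right)} = \frac{1}{10 \cdot 8} = \frac{1}{80}$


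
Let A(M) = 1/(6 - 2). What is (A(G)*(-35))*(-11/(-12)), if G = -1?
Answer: -385/48 ≈ -8.0208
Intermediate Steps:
A(M) = ¼ (A(M) = 1/4 = ¼)
(A(G)*(-35))*(-11/(-12)) = ((¼)*(-35))*(-11/(-12)) = -(-385)*(-1)/(4*12) = -35/4*11/12 = -385/48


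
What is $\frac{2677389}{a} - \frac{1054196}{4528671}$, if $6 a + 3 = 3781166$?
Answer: $\frac{68763996610166}{17123643224373} \approx 4.0157$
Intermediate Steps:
$a = \frac{3781163}{6}$ ($a = - \frac{1}{2} + \frac{1}{6} \cdot 3781166 = - \frac{1}{2} + \frac{1890583}{3} = \frac{3781163}{6} \approx 6.3019 \cdot 10^{5}$)
$\frac{2677389}{a} - \frac{1054196}{4528671} = \frac{2677389}{\frac{3781163}{6}} - \frac{1054196}{4528671} = 2677389 \cdot \frac{6}{3781163} - \frac{1054196}{4528671} = \frac{16064334}{3781163} - \frac{1054196}{4528671} = \frac{68763996610166}{17123643224373}$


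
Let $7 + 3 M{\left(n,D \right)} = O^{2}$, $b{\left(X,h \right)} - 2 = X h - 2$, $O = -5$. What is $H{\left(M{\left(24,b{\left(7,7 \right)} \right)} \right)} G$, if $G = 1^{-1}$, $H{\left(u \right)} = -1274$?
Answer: $-1274$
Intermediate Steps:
$b{\left(X,h \right)} = X h$ ($b{\left(X,h \right)} = 2 + \left(X h - 2\right) = 2 + \left(-2 + X h\right) = X h$)
$M{\left(n,D \right)} = 6$ ($M{\left(n,D \right)} = - \frac{7}{3} + \frac{\left(-5\right)^{2}}{3} = - \frac{7}{3} + \frac{1}{3} \cdot 25 = - \frac{7}{3} + \frac{25}{3} = 6$)
$G = 1$
$H{\left(M{\left(24,b{\left(7,7 \right)} \right)} \right)} G = \left(-1274\right) 1 = -1274$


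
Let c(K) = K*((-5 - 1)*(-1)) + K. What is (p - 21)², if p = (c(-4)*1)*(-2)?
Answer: 1225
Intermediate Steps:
c(K) = 7*K (c(K) = K*(-6*(-1)) + K = K*6 + K = 6*K + K = 7*K)
p = 56 (p = ((7*(-4))*1)*(-2) = -28*1*(-2) = -28*(-2) = 56)
(p - 21)² = (56 - 21)² = 35² = 1225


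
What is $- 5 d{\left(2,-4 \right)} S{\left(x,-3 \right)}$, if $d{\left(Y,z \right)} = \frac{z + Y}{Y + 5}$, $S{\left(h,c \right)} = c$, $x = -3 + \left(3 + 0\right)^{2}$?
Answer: $- \frac{30}{7} \approx -4.2857$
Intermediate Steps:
$x = 6$ ($x = -3 + 3^{2} = -3 + 9 = 6$)
$d{\left(Y,z \right)} = \frac{Y + z}{5 + Y}$
$- 5 d{\left(2,-4 \right)} S{\left(x,-3 \right)} = - 5 \frac{2 - 4}{5 + 2} \left(-3\right) = - 5 \cdot \frac{1}{7} \left(-2\right) \left(-3\right) = \left(-5\right) \left(- \frac{2}{7}\right) \left(-3\right) = \frac{10}{7} \left(-3\right) = - \frac{30}{7}$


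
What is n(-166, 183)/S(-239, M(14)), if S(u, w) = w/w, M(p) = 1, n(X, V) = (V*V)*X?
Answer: -5559174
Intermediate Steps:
n(X, V) = X*V² (n(X, V) = V²*X = X*V²)
S(u, w) = 1
n(-166, 183)/S(-239, M(14)) = -166*183²/1 = -166*33489*1 = -5559174*1 = -5559174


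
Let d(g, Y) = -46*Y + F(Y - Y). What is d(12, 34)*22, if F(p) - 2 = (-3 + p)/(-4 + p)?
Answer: -68695/2 ≈ -34348.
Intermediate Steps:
F(p) = 2 + (-3 + p)/(-4 + p)
d(g, Y) = 11/4 - 46*Y (d(g, Y) = -46*Y + (-11 + 3*(Y - Y))/(-4 + (Y - Y)) = -46*Y + (-11 + 3*0)/(-4 + 0) = -46*Y + (-11 + 0)/(-4) = -46*Y - 1/4*(-11) = -46*Y + 11/4 = 11/4 - 46*Y)
d(12, 34)*22 = (11/4 - 46*34)*22 = (11/4 - 1564)*22 = -6245/4*22 = -68695/2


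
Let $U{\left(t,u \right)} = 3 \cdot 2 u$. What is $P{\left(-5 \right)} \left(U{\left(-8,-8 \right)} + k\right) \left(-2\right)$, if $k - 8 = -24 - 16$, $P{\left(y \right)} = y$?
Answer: $-800$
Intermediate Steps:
$U{\left(t,u \right)} = 6 u$
$k = -32$ ($k = 8 - 40 = -32$)
$P{\left(-5 \right)} \left(U{\left(-8,-8 \right)} + k\right) \left(-2\right) = - 5 \left(6 \left(-8\right) - 32\right) \left(-2\right) = - 5 \left(-48 - 32\right) \left(-2\right) = \left(-5\right) \left(-80\right) \left(-2\right) = 400 \left(-2\right) = -800$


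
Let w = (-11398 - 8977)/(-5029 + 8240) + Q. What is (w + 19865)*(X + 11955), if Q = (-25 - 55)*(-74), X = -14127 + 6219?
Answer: 17631130380/169 ≈ 1.0433e+8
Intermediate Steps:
X = -7908
Q = 5920 (Q = -80*(-74) = 5920)
w = 18988745/3211 (w = (-11398 - 8977)/(-5029 + 8240) + 5920 = -20375/3211 + 5920 = 18988745/3211 ≈ 5913.7)
(w + 19865)*(X + 11955) = (18988745/3211 + 19865)*(-7908 + 11955) = (82775260/3211)*4047 = 17631130380/169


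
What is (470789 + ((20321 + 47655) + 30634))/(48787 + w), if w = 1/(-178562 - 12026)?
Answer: 606260428/51945345 ≈ 11.671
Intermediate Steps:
w = -1/190588 (w = 1/(-190588) = -1/190588 ≈ -5.2469e-6)
(470789 + ((20321 + 47655) + 30634))/(48787 + w) = (470789 + ((20321 + 47655) + 30634))/(48787 - 1/190588) = (470789 + (67976 + 30634))/(9298216755/190588) = (470789 + 98610)*(190588/9298216755) = 569399*(190588/9298216755) = 606260428/51945345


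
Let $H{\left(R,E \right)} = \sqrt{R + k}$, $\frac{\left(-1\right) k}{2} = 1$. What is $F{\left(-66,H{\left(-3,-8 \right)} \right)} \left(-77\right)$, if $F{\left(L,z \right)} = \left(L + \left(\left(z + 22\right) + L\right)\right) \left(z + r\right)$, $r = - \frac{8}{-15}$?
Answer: $\frac{14707}{3} + \frac{126434 i \sqrt{5}}{15} \approx 4902.3 + 18848.0 i$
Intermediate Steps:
$k = -2$ ($k = \left(-2\right) 1 = -2$)
$r = \frac{8}{15}$ ($r = \left(-8\right) \left(- \frac{1}{15}\right) = \frac{8}{15} \approx 0.53333$)
$H{\left(R,E \right)} = \sqrt{-2 + R}$ ($H{\left(R,E \right)} = \sqrt{R - 2} = \sqrt{-2 + R}$)
$F{\left(L,z \right)} = \left(\frac{8}{15} + z\right) \left(22 + z + 2 L\right)$ ($F{\left(L,z \right)} = \left(L + \left(\left(z + 22\right) + L\right)\right) \left(z + \frac{8}{15}\right) = \left(L + \left(\left(22 + z\right) + L\right)\right) \left(\frac{8}{15} + z\right) = \left(L + \left(22 + L + z\right)\right) \left(\frac{8}{15} + z\right) = \left(22 + z + 2 L\right) \left(\frac{8}{15} + z\right) = \left(\frac{8}{15} + z\right) \left(22 + z + 2 L\right)$)
$F{\left(-66,H{\left(-3,-8 \right)} \right)} \left(-77\right) = \left(\frac{176}{15} + \left(\sqrt{-2 - 3}\right)^{2} + \frac{16}{15} \left(-66\right) + \frac{338 \sqrt{-2 - 3}}{15} + 2 \left(-66\right) \sqrt{-2 - 3}\right) \left(-77\right) = \left(\frac{176}{15} + \left(\sqrt{-5}\right)^{2} - \frac{352}{5} + \frac{338 \sqrt{-5}}{15} + 2 \left(-66\right) \sqrt{-5}\right) \left(-77\right) = \left(\frac{176}{15} + \left(i \sqrt{5}\right)^{2} - \frac{352}{5} + \frac{338 i \sqrt{5}}{15} + 2 \left(-66\right) i \sqrt{5}\right) \left(-77\right) = \left(\frac{176}{15} - 5 - \frac{352}{5} + \frac{338 i \sqrt{5}}{15} - 132 i \sqrt{5}\right) \left(-77\right) = \left(- \frac{191}{3} - \frac{1642 i \sqrt{5}}{15}\right) \left(-77\right) = \frac{14707}{3} + \frac{126434 i \sqrt{5}}{15}$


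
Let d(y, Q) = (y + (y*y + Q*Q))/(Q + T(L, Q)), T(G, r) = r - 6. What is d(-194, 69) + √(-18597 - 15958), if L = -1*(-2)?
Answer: 42203/132 + I*√34555 ≈ 319.72 + 185.89*I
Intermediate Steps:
L = 2
T(G, r) = -6 + r
d(y, Q) = (y + Q² + y²)/(-6 + 2*Q) (d(y, Q) = (y + (y*y + Q*Q))/(Q + (-6 + Q)) = (y + (y² + Q²))/(-6 + 2*Q) = (y + (Q² + y²))/(-6 + 2*Q) = (y + Q² + y²)/(-6 + 2*Q))
d(-194, 69) + √(-18597 - 15958) = (-194 + 69² + (-194)²)/(2*(-3 + 69)) + √(-18597 - 15958) = (½)*(-194 + 4761 + 37636)/66 + √(-34555) = (½)*(1/66)*42203 + I*√34555 = 42203/132 + I*√34555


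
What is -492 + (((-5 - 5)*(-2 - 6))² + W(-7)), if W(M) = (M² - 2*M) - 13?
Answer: 5958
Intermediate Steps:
W(M) = -13 + M² - 2*M
-492 + (((-5 - 5)*(-2 - 6))² + W(-7)) = -492 + (((-5 - 5)*(-2 - 6))² + (-13 + (-7)² - 2*(-7))) = -492 + ((-10*(-8))² + (-13 + 49 + 14)) = -492 + (80² + 50) = -492 + (6400 + 50) = -492 + 6450 = 5958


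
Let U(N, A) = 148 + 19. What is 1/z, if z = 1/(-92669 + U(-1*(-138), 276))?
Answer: -92502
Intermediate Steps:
U(N, A) = 167
z = -1/92502 (z = 1/(-92669 + 167) = 1/(-92502) = -1/92502 ≈ -1.0811e-5)
1/z = 1/(-1/92502) = -92502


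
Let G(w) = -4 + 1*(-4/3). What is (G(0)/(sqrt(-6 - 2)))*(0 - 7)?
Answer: -28*I*sqrt(2)/3 ≈ -13.199*I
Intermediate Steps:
G(w) = -16/3 (G(w) = -4 + 1*(-4*1/3) = -4 + 1*(-4/3) = -4 - 4/3 = -16/3)
(G(0)/(sqrt(-6 - 2)))*(0 - 7) = (-16/(3*sqrt(-6 - 2)))*(0 - 7) = -16*(-I*sqrt(2)/4)/3*(-7) = -(-4)*I*sqrt(2)/3*(-7) = (4*I*sqrt(2)/3)*(-7) = -28*I*sqrt(2)/3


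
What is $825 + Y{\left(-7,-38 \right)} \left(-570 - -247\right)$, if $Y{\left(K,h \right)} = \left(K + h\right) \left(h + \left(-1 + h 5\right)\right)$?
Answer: $-3327690$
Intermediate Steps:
$Y{\left(K,h \right)} = \left(-1 + 6 h\right) \left(K + h\right)$ ($Y{\left(K,h \right)} = \left(K + h\right) \left(h + \left(-1 + 5 h\right)\right) = \left(K + h\right) \left(-1 + 6 h\right) = \left(-1 + 6 h\right) \left(K + h\right)$)
$825 + Y{\left(-7,-38 \right)} \left(-570 - -247\right) = 825 + \left(\left(-1\right) \left(-7\right) - -38 + 6 \left(-38\right)^{2} + 6 \left(-7\right) \left(-38\right)\right) \left(-570 - -247\right) = 825 + \left(7 + 38 + 6 \cdot 1444 + 1596\right) \left(-570 + 247\right) = 825 + \left(7 + 38 + 8664 + 1596\right) \left(-323\right) = 825 + 10305 \left(-323\right) = 825 - 3328515 = -3327690$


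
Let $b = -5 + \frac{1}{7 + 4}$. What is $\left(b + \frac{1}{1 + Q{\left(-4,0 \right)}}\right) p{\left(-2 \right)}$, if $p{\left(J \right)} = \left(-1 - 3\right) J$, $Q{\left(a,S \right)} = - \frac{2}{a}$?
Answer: $- \frac{1120}{33} \approx -33.939$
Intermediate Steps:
$p{\left(J \right)} = - 4 J$
$b = - \frac{54}{11}$ ($b = -5 + \frac{1}{11} = - \frac{54}{11} \approx -4.9091$)
$\left(b + \frac{1}{1 + Q{\left(-4,0 \right)}}\right) p{\left(-2 \right)} = \left(- \frac{54}{11} + \frac{1}{1 - \frac{2}{-4}}\right) \left(\left(-4\right) \left(-2\right)\right) = \left(- \frac{54}{11} + \frac{1}{1 - - \frac{1}{2}}\right) 8 = \left(- \frac{54}{11} + \frac{1}{1 + \frac{1}{2}}\right) 8 = \left(- \frac{54}{11} + \frac{1}{\frac{3}{2}}\right) 8 = \left(- \frac{54}{11} + \frac{2}{3}\right) 8 = \left(- \frac{140}{33}\right) 8 = - \frac{1120}{33}$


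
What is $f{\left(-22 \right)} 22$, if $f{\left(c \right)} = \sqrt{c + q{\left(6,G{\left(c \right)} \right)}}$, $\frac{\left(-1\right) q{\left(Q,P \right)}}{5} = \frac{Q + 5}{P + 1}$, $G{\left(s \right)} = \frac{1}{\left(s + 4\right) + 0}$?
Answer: $\frac{44 i \sqrt{5797}}{17} \approx 197.06 i$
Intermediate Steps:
$G{\left(s \right)} = \frac{1}{4 + s}$ ($G{\left(s \right)} = \frac{1}{\left(4 + s\right) + 0} = \frac{1}{4 + s}$)
$q{\left(Q,P \right)} = - \frac{5 \left(5 + Q\right)}{1 + P}$ ($q{\left(Q,P \right)} = - 5 \frac{Q + 5}{P + 1} = - 5 \frac{5 + Q}{1 + P} = - \frac{5 \left(5 + Q\right)}{1 + P}$)
$f{\left(c \right)} = \sqrt{c - \frac{55}{1 + \frac{1}{4 + c}}}$ ($f{\left(c \right)} = \sqrt{c + \frac{5 \left(-5 - 6\right)}{1 + \frac{1}{4 + c}}} = \sqrt{c + 5 \frac{1}{1 + \frac{1}{4 + c}} \left(-11\right)} = \sqrt{c - \frac{55}{1 + \frac{1}{4 + c}}}$)
$f{\left(-22 \right)} 22 = \sqrt{\frac{-220 + \left(-22\right)^{2} - -1100}{5 - 22}} \cdot 22 = \sqrt{\frac{-220 + 484 + 1100}{-17}} \cdot 22 = \sqrt{\left(- \frac{1}{17}\right) 1364} \cdot 22 = \sqrt{- \frac{1364}{17}} \cdot 22 = \frac{2 i \sqrt{5797}}{17} \cdot 22 = \frac{44 i \sqrt{5797}}{17}$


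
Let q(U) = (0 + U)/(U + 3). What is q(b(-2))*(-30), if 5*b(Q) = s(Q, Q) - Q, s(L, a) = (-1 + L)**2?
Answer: -165/13 ≈ -12.692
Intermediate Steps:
b(Q) = -Q/5 + (-1 + Q)**2/5 (b(Q) = ((-1 + Q)**2 - Q)/5 = -Q/5 + (-1 + Q)**2/5)
q(U) = U/(3 + U)
q(b(-2))*(-30) = ((-1/5*(-2) + (-1 - 2)**2/5)/(3 + (-1/5*(-2) + (-1 - 2)**2/5)))*(-30) = ((2/5 + (1/5)*(-3)**2)/(3 + (2/5 + (1/5)*(-3)**2)))*(-30) = ((2/5 + (1/5)*9)/(3 + (2/5 + (1/5)*9)))*(-30) = ((2/5 + 9/5)/(3 + (2/5 + 9/5)))*(-30) = (11/(5*(3 + 11/5)))*(-30) = (11/(5*(26/5)))*(-30) = ((11/5)*(5/26))*(-30) = (11/26)*(-30) = -165/13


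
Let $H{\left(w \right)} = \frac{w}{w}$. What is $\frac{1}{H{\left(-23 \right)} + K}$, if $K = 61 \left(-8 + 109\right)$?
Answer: $\frac{1}{6162} \approx 0.00016229$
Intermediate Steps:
$K = 6161$ ($K = 61 \cdot 101 = 6161$)
$H{\left(w \right)} = 1$
$\frac{1}{H{\left(-23 \right)} + K} = \frac{1}{1 + 6161} = \frac{1}{6162}$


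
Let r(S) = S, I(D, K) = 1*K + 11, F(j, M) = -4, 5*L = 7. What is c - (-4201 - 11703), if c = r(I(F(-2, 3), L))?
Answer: 79582/5 ≈ 15916.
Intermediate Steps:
L = 7/5 (L = (⅕)*7 = 7/5 ≈ 1.4000)
I(D, K) = 11 + K (I(D, K) = K + 11 = 11 + K)
c = 62/5 (c = 11 + 7/5 = 62/5 ≈ 12.400)
c - (-4201 - 11703) = 62/5 - (-4201 - 11703) = 62/5 - 1*(-15904) = 62/5 + 15904 = 79582/5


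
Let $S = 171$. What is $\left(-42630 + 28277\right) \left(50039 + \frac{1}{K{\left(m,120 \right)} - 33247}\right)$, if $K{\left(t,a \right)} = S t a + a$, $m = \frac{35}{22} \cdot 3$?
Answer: $- \frac{512013897681484}{712903} \approx -7.1821 \cdot 10^{8}$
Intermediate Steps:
$m = \frac{105}{22}$ ($m = 35 \cdot \frac{1}{22} \cdot 3 = \frac{35}{22} \cdot 3 = \frac{105}{22} \approx 4.7727$)
$K{\left(t,a \right)} = a + 171 a t$ ($K{\left(t,a \right)} = 171 t a + a = 171 a t + a = a + 171 a t$)
$\left(-42630 + 28277\right) \left(50039 + \frac{1}{K{\left(m,120 \right)} - 33247}\right) = \left(-42630 + 28277\right) \left(50039 + \frac{1}{120 \left(1 + 171 \cdot \frac{105}{22}\right) - 33247}\right) = - 14353 \left(50039 + \frac{1}{120 \left(1 + \frac{17955}{22}\right) - 33247}\right) = - 14353 \left(50039 + \frac{1}{120 \cdot \frac{17977}{22} - 33247}\right) = - 14353 \left(50039 + \frac{1}{\frac{1078620}{11} - 33247}\right) = - 14353 \left(50039 + \frac{1}{\frac{712903}{11}}\right) = - 14353 \left(50039 + \frac{11}{712903}\right) = \left(-14353\right) \frac{35672953228}{712903} = - \frac{512013897681484}{712903}$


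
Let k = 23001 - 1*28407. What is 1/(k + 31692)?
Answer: 1/26286 ≈ 3.8043e-5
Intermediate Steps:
k = -5406 (k = 23001 - 28407 = -5406)
1/(k + 31692) = 1/(-5406 + 31692) = 1/26286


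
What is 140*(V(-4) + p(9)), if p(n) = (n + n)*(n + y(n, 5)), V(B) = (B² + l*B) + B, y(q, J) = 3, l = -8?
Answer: 36400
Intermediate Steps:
V(B) = B² - 7*B (V(B) = (B² - 8*B) + B = B² - 7*B)
p(n) = 2*n*(3 + n) (p(n) = (n + n)*(n + 3) = (2*n)*(3 + n) = 2*n*(3 + n))
140*(V(-4) + p(9)) = 140*(-4*(-7 - 4) + 2*9*(3 + 9)) = 140*(-4*(-11) + 2*9*12) = 140*(44 + 216) = 140*260 = 36400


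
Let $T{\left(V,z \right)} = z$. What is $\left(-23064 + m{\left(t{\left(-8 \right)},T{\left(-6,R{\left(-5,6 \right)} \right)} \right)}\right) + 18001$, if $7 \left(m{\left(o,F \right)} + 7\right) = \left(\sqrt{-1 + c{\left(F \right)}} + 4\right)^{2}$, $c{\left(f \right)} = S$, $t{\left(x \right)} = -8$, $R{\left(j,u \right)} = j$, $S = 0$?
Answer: $- \frac{35475}{7} + \frac{8 i}{7} \approx -5067.9 + 1.1429 i$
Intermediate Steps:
$c{\left(f \right)} = 0$
$m{\left(o,F \right)} = -7 + \frac{\left(4 + i\right)^{2}}{7}$ ($m{\left(o,F \right)} = -7 + \frac{\left(\sqrt{-1 + 0} + 4\right)^{2}}{7} = -7 + \frac{\left(\sqrt{-1} + 4\right)^{2}}{7} = -7 + \frac{\left(i + 4\right)^{2}}{7} = -7 + \frac{\left(4 + i\right)^{2}}{7}$)
$\left(-23064 + m{\left(t{\left(-8 \right)},T{\left(-6,R{\left(-5,6 \right)} \right)} \right)}\right) + 18001 = \left(-23064 - \left(\frac{34}{7} - \frac{8 i}{7}\right)\right) + 18001 = \left(- \frac{161482}{7} + \frac{8 i}{7}\right) + 18001 = - \frac{35475}{7} + \frac{8 i}{7}$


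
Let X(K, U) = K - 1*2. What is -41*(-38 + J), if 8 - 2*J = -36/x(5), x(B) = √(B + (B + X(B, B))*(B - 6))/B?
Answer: 1394 + 1230*I*√3 ≈ 1394.0 + 2130.4*I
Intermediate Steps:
X(K, U) = -2 + K (X(K, U) = K - 2 = -2 + K)
x(B) = √(B + (-6 + B)*(-2 + 2*B))/B (x(B) = √(B + (B + (-2 + B))*(B - 6))/B = √(B + (-2 + 2*B)*(-6 + B))/B = √(B + (-6 + B)*(-2 + 2*B))/B)
J = 4 - 30*I*√3 (J = 4 - (-18)/(√(12 - 13*5 + 2*5²)/5) = 4 - (-18)/(√(12 - 65 + 2*25)/5) = 4 - (-18)/(√(12 - 65 + 50)/5) = 4 - (-18)/(√(-3)/5) = 4 - (-18)/((I*√3)/5) = 4 - (-18)/(I*√3/5) = 4 - (-18)*(-5*I*√3/3) = 4 - 30*I*√3 ≈ 4.0 - 51.962*I)
-41*(-38 + J) = -41*(-38 + (4 - 30*I*√3)) = -41*(-34 - 30*I*√3) = 1394 + 1230*I*√3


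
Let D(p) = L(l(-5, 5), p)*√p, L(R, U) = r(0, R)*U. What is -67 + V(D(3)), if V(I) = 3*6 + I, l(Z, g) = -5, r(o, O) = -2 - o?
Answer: -49 - 6*√3 ≈ -59.392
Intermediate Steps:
L(R, U) = -2*U (L(R, U) = (-2 - 1*0)*U = (-2 + 0)*U = -2*U)
D(p) = -2*p^(3/2) (D(p) = (-2*p)*√p = -2*p^(3/2))
V(I) = 18 + I
-67 + V(D(3)) = -67 + (18 - 6*√3) = -49 - 6*√3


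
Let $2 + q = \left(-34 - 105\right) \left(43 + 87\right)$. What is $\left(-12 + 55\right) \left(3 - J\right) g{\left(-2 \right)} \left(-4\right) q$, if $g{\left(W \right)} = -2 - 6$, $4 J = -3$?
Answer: $-93251520$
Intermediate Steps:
$J = - \frac{3}{4}$ ($J = \frac{1}{4} \left(-3\right) = - \frac{3}{4} \approx -0.75$)
$g{\left(W \right)} = -8$ ($g{\left(W \right)} = -2 - 6 = -8$)
$q = -18072$ ($q = -2 + \left(-34 - 105\right) \left(43 + 87\right) = -2 - 18070 = -18072$)
$\left(-12 + 55\right) \left(3 - J\right) g{\left(-2 \right)} \left(-4\right) q = \left(-12 + 55\right) \left(3 - - \frac{3}{4}\right) \left(-8\right) \left(-4\right) \left(-18072\right) = 43 \left(3 + \frac{3}{4}\right) \left(-8\right) \left(-4\right) \left(-18072\right) = 43 \cdot \frac{15}{4} \left(-8\right) \left(-4\right) \left(-18072\right) = 43 \left(\left(-30\right) \left(-4\right)\right) \left(-18072\right) = 43 \cdot 120 \left(-18072\right) = 5160 \left(-18072\right) = -93251520$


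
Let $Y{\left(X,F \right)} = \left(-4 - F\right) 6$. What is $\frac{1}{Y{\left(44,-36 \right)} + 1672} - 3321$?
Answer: $- \frac{6190343}{1864} \approx -3321.0$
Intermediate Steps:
$Y{\left(X,F \right)} = -24 - 6 F$
$\frac{1}{Y{\left(44,-36 \right)} + 1672} - 3321 = \frac{1}{\left(-24 - -216\right) + 1672} - 3321 = \frac{1}{\left(-24 + 216\right) + 1672} - 3321 = \frac{1}{192 + 1672} - 3321 = \frac{1}{1864} - 3321 = - \frac{6190343}{1864}$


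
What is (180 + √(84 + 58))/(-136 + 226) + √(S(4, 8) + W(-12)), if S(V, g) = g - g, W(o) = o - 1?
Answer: 2 + √142/90 + I*√13 ≈ 2.1324 + 3.6056*I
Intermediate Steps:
W(o) = -1 + o
S(V, g) = 0
(180 + √(84 + 58))/(-136 + 226) + √(S(4, 8) + W(-12)) = (180 + √(84 + 58))/(-136 + 226) + √(0 + (-1 - 12)) = (180 + √142)/90 + √(0 - 13) = (180 + √142)*(1/90) + √(-13) = (2 + √142/90) + I*√13 = 2 + √142/90 + I*√13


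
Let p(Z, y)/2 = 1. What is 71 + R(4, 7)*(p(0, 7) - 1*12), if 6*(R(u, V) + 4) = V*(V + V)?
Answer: -157/3 ≈ -52.333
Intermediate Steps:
R(u, V) = -4 + V²/3 (R(u, V) = -4 + (V*(V + V))/6 = -4 + (V*(2*V))/6 = -4 + (2*V²)/6 = -4 + V²/3)
p(Z, y) = 2 (p(Z, y) = 2*1 = 2)
71 + R(4, 7)*(p(0, 7) - 1*12) = 71 + (-4 + (⅓)*7²)*(2 - 1*12) = 71 + (-4 + (⅓)*49)*(2 - 12) = 71 + (-4 + 49/3)*(-10) = 71 + (37/3)*(-10) = 71 - 370/3 = -157/3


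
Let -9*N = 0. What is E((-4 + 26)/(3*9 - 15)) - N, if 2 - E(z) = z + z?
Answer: -5/3 ≈ -1.6667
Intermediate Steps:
N = 0 (N = -1/9*0 = 0)
E(z) = 2 - 2*z (E(z) = 2 - (z + z) = 2 - 2*z)
E((-4 + 26)/(3*9 - 15)) - N = (2 - 2*(-4 + 26)/(3*9 - 15)) - 1*0 = (2 - 44/(27 - 15)) + 0 = (2 - 44/12) + 0 = (2 - 2*11/6) + 0 = (2 - 11/3) + 0 = -5/3 + 0 = -5/3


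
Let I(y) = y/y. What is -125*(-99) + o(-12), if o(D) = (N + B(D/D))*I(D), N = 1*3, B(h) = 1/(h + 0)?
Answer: 12379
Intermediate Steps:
I(y) = 1
B(h) = 1/h
N = 3
o(D) = 4 (o(D) = (3 + 1/(D/D))*1 = (3 + 1/1)*1 = (3 + 1)*1 = 4*1 = 4)
-125*(-99) + o(-12) = -125*(-99) + 4 = 12375 + 4 = 12379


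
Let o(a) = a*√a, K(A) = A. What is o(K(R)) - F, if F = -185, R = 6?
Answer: 185 + 6*√6 ≈ 199.70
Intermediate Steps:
o(a) = a^(3/2)
o(K(R)) - F = 6^(3/2) - 1*(-185) = 6*√6 + 185 = 185 + 6*√6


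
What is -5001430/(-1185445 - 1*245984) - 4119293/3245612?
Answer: 10336225765463/4645863139548 ≈ 2.2248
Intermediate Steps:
-5001430/(-1185445 - 1*245984) - 4119293/3245612 = -5001430/(-1185445 - 245984) - 4119293*1/3245612 = -5001430/(-1431429) - 4119293/3245612 = -5001430*(-1/1431429) - 4119293/3245612 = 5001430/1431429 - 4119293/3245612 = 10336225765463/4645863139548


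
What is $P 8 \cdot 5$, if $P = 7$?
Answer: $280$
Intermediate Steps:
$P 8 \cdot 5 = 7 \cdot 8 \cdot 5 = 56 \cdot 5 = 280$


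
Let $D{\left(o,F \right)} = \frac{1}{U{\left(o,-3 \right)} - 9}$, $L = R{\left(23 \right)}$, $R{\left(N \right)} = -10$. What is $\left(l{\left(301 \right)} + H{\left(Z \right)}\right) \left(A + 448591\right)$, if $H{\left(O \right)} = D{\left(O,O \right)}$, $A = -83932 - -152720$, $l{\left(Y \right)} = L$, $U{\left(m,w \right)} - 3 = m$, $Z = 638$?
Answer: $- \frac{3269317901}{632} \approx -5.173 \cdot 10^{6}$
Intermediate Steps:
$U{\left(m,w \right)} = 3 + m$
$L = -10$
$l{\left(Y \right)} = -10$
$A = 68788$ ($A = -83932 + 152720 = 68788$)
$D{\left(o,F \right)} = \frac{1}{-6 + o}$ ($D{\left(o,F \right)} = \frac{1}{\left(3 + o\right) - 9} = \frac{1}{-6 + o}$)
$H{\left(O \right)} = \frac{1}{-6 + O}$
$\left(l{\left(301 \right)} + H{\left(Z \right)}\right) \left(A + 448591\right) = \left(-10 + \frac{1}{-6 + 638}\right) \left(68788 + 448591\right) = \left(-10 + \frac{1}{632}\right) 517379 = \left(- \frac{6319}{632}\right) 517379 = - \frac{3269317901}{632}$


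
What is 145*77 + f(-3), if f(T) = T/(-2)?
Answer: 22333/2 ≈ 11167.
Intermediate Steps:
f(T) = -T/2 (f(T) = T*(-1/2) = -T/2)
145*77 + f(-3) = 145*77 - 1/2*(-3) = 11165 + 3/2 = 22333/2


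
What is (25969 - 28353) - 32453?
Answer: -34837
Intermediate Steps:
(25969 - 28353) - 32453 = -2384 - 32453 = -34837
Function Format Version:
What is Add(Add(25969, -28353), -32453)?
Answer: -34837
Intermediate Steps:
Add(Add(25969, -28353), -32453) = Add(-2384, -32453) = -34837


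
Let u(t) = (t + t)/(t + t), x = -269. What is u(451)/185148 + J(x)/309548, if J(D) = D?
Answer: -3093454/3582012069 ≈ -0.00086361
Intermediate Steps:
u(t) = 1 (u(t) = (2*t)/((2*t)) = (2*t)*(1/(2*t)) = 1)
u(451)/185148 + J(x)/309548 = 1/185148 - 269/309548 = -3093454/3582012069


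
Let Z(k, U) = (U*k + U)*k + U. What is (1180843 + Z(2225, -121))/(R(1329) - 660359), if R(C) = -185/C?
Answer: 49680854757/54851081 ≈ 905.74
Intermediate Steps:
Z(k, U) = U + k*(U + U*k) (Z(k, U) = (U + U*k)*k + U = k*(U + U*k) + U = U + k*(U + U*k))
(1180843 + Z(2225, -121))/(R(1329) - 660359) = (1180843 - 121*(1 + 2225 + 2225²))/(-185/1329 - 660359) = (1180843 - 121*(1 + 2225 + 4950625))/(-185*1/1329 - 660359) = (1180843 - 121*4952851)/(-185/1329 - 660359) = (1180843 - 599294971)/(-877617296/1329) = -598114128*(-1329/877617296) = 49680854757/54851081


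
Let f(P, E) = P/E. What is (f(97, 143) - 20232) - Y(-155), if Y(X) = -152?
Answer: -2871343/143 ≈ -20079.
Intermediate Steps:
(f(97, 143) - 20232) - Y(-155) = (97/143 - 20232) - 1*(-152) = (97*(1/143) - 20232) + 152 = (97/143 - 20232) + 152 = -2893079/143 + 152 = -2871343/143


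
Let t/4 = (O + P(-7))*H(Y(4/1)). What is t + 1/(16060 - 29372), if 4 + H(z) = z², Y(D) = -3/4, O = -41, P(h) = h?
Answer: 8785919/13312 ≈ 660.00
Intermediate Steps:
Y(D) = -¾ (Y(D) = -3*¼ = -¾)
H(z) = -4 + z²
t = 660 (t = 4*((-41 - 7)*(-4 + (-¾)²)) = 4*(-48*(-4 + 9/16)) = 4*(-48*(-55/16)) = 4*165 = 660)
t + 1/(16060 - 29372) = 660 + 1/(16060 - 29372) = 660 + 1/(-13312) = 660 - 1/13312 = 8785919/13312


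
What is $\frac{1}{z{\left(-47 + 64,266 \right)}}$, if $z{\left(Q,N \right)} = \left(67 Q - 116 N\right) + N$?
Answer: $- \frac{1}{29451} \approx -3.3955 \cdot 10^{-5}$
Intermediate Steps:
$z{\left(Q,N \right)} = - 115 N + 67 Q$ ($z{\left(Q,N \right)} = \left(- 116 N + 67 Q\right) + N = - 115 N + 67 Q$)
$\frac{1}{z{\left(-47 + 64,266 \right)}} = \frac{1}{\left(-115\right) 266 + 67 \left(-47 + 64\right)} = \frac{1}{-30590 + 67 \cdot 17} = \frac{1}{-30590 + 1139} = \frac{1}{-29451} = - \frac{1}{29451}$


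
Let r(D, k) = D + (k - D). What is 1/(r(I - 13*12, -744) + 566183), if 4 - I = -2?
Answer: 1/565439 ≈ 1.7685e-6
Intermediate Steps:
I = 6 (I = 4 - 1*(-2) = 4 + 2 = 6)
r(D, k) = k
1/(r(I - 13*12, -744) + 566183) = 1/(-744 + 566183) = 1/565439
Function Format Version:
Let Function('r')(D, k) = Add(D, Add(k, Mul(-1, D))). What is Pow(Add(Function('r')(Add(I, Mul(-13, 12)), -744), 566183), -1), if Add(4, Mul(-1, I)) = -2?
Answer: Rational(1, 565439) ≈ 1.7685e-6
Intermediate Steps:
I = 6 (I = Add(4, Mul(-1, -2)) = Add(4, 2) = 6)
Function('r')(D, k) = k
Pow(Add(Function('r')(Add(I, Mul(-13, 12)), -744), 566183), -1) = Pow(Add(-744, 566183), -1) = Pow(565439, -1) = Rational(1, 565439)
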